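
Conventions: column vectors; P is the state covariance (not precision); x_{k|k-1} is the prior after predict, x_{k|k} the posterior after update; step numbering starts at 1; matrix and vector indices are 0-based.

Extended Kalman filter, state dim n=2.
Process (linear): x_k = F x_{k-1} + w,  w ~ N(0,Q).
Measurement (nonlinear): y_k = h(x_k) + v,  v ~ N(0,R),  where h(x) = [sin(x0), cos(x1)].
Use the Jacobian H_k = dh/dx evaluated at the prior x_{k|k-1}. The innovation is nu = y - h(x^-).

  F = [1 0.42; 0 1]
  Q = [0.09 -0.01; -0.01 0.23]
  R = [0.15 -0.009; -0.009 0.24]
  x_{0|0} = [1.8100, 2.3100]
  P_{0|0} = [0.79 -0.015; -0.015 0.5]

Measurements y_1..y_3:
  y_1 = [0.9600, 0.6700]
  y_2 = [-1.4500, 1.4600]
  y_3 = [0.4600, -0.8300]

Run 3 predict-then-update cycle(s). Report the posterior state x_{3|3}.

x_post = [3.5064, 1.4854]

step 1: x^-=[2.7802, 2.3100]  P^-=[0.9556 0.1850; 0.1850 0.7300]  H_jac=[-0.9354 0.0000; 0.0000 -0.7390]  S=[0.9861 0.1189; 0.1189 0.6387]  K=[-0.9009 -0.0464; -0.0753 -0.8307]  nu=[0.6064, 1.3437]  x^+=[2.1716, 1.1482]  P^+=[0.1440 0.0041; 0.0041 0.2688]
step 2: x^-=[2.6538, 1.1482]  P^-=[0.2849 0.1070; 0.1070 0.4988]  H_jac=[-0.8834 0.0000; 0.0000 -0.9120]  S=[0.3723 0.0772; 0.0772 0.6549]  K=[-0.6612 -0.0711; -0.1126 -0.6814]  nu=[-1.9187, 1.0498]  x^+=[3.8478, 0.6488]  P^+=[0.1115 0.0122; 0.0122 0.1782]
step 3: x^-=[4.1203, 0.6488]  P^-=[0.2432 0.0770; 0.0770 0.4082]  H_jac=[-0.5581 0.0000; 0.0000 -0.6043]  S=[0.2257 0.0170; 0.0170 0.3890]  K=[-0.5942 -0.0937; -0.1432 -0.6278]  nu=[1.2898, -1.6268]  x^+=[3.5064, 1.4854]  P^+=[0.1582 0.0284; 0.0284 0.2472]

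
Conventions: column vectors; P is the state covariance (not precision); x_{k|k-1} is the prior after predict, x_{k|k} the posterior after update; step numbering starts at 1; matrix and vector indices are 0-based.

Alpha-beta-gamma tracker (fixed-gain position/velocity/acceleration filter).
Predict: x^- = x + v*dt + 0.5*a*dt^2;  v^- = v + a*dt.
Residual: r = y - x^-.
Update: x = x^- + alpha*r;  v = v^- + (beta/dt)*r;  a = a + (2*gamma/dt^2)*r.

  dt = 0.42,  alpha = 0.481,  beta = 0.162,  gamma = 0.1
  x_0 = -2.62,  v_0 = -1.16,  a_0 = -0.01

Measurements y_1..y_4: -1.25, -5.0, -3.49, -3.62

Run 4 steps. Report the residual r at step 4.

resid = 0.5289

step 1: x_pred=-3.1081  r=1.8581  x^+=-2.2143  v^+=-0.4475  a^+=2.0967
step 2: x_pred=-2.2174  r=-2.7826  x^+=-3.5558  v^+=-0.6402  a^+=-1.0582
step 3: x_pred=-3.9180  r=0.4280  x^+=-3.7122  v^+=-0.9196  a^+=-0.5729
step 4: x_pred=-4.1489  r=0.5289  x^+=-3.8945  v^+=-0.9562  a^+=0.0267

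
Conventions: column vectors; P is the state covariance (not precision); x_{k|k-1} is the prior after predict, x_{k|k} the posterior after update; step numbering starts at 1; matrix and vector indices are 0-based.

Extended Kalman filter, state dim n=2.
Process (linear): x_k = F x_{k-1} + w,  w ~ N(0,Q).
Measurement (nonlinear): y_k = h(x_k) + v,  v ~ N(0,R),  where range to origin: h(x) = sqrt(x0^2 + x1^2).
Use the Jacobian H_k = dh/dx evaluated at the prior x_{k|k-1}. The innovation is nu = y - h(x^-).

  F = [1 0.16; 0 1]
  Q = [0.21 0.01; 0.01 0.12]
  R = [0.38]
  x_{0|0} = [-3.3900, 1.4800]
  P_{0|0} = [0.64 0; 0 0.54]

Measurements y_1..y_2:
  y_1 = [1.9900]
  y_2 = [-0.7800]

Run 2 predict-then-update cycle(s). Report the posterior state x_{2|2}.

x_post = [-0.3819, 0.7864]

step 1: x^-=[-3.1532, 1.4800]  P^-=[0.8638 0.0964; 0.0964 0.6600]  H_jac=[-0.9052 0.4249]  S=[1.1329]  K=[-0.6541; 0.1705]  nu=[-1.4933]  x^+=[-2.1765, 1.2254]  P^+=[0.3791 0.2227; 0.2227 0.6271]
step 2: x^-=[-1.9804, 1.2254]  P^-=[0.6765 0.3331; 0.3331 0.7471]  H_jac=[-0.8504 0.5262]  S=[0.7779]  K=[-0.5142; 0.1412]  nu=[-3.1089]  x^+=[-0.3819, 0.7864]  P^+=[0.4708 0.3896; 0.3896 0.7316]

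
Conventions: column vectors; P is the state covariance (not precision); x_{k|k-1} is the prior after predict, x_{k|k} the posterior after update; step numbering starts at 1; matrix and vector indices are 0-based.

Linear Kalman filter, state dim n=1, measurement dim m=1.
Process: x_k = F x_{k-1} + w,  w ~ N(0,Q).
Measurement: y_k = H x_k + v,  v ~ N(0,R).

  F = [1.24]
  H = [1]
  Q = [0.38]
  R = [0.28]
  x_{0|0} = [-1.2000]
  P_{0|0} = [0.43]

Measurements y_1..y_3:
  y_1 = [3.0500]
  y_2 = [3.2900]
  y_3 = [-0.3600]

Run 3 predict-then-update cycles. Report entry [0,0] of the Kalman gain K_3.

step 1: x^-=[-1.4880]  P^-=[1.0412]  S=[1.3212]  K=[0.7881]  nu=[4.5380]  x^+=[2.0882]  P^+=[0.2207]
step 2: x^-=[2.5894]  P^-=[0.7193]  S=[0.9993]  K=[0.7198]  nu=[0.7006]  x^+=[3.0937]  P^+=[0.2015]
step 3: x^-=[3.8362]  P^-=[0.6899]  S=[0.9699]  K=[0.7113]  nu=[-4.1962]  x^+=[0.8514]  P^+=[0.1992]

K[0,0] = 0.7113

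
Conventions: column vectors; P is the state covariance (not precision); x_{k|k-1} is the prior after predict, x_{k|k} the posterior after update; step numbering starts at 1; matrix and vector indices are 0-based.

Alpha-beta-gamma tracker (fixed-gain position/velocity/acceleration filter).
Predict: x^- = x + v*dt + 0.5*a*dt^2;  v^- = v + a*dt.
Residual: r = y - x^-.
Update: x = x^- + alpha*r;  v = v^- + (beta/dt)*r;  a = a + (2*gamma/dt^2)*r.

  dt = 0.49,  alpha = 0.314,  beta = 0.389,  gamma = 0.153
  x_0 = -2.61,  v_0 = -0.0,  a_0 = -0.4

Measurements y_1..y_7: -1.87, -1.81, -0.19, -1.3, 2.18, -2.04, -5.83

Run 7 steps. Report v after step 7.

v_post = -7.9233

step 1: x_pred=-2.6580  r=0.7880  x^+=-2.4106  v^+=0.4296  a^+=0.6043
step 2: x_pred=-2.1275  r=0.3175  x^+=-2.0278  v^+=0.9778  a^+=1.0090
step 3: x_pred=-1.4276  r=1.2376  x^+=-1.0390  v^+=2.4547  a^+=2.5863
step 4: x_pred=0.4743  r=-1.7743  x^+=-0.0828  v^+=2.3134  a^+=0.3250
step 5: x_pred=1.0897  r=1.0903  x^+=1.4321  v^+=3.3382  a^+=1.7145
step 6: x_pred=3.2736  r=-5.3136  x^+=1.6051  v^+=-0.0401  a^+=-5.0575
step 7: x_pred=0.9783  r=-6.8083  x^+=-1.1595  v^+=-7.9233  a^+=-13.7345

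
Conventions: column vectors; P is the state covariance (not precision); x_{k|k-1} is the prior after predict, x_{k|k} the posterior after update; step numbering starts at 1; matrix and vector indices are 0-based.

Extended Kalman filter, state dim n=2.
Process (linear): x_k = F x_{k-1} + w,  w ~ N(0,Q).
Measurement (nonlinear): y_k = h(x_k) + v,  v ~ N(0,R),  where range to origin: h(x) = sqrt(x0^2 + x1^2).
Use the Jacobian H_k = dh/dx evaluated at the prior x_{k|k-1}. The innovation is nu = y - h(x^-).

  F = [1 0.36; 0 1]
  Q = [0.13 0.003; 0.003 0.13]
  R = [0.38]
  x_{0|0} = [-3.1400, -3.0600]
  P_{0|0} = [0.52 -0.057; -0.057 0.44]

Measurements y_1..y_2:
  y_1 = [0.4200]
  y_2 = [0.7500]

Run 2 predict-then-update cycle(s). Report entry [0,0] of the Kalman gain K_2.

step 1: x^-=[-4.2416, -3.0600]  P^-=[0.6660 0.1044; 0.1044 0.5700]  H_jac=[-0.8110 -0.5851]  S=[1.1122]  K=[-0.5405; -0.3760]  nu=[-4.8102]  x^+=[-1.6415, -1.2515]  P^+=[0.3410 -0.1216; -0.1216 0.4128]
step 2: x^-=[-2.0921, -1.2515]  P^-=[0.4369 0.0300; 0.0300 0.5428]  H_jac=[-0.8582 -0.5134]  S=[0.8713]  K=[-0.4480; -0.3494]  nu=[-1.6878]  x^+=[-1.3358, -0.6619]  P^+=[0.2620 -0.1064; -0.1064 0.4365]

K[0,0] = -0.4480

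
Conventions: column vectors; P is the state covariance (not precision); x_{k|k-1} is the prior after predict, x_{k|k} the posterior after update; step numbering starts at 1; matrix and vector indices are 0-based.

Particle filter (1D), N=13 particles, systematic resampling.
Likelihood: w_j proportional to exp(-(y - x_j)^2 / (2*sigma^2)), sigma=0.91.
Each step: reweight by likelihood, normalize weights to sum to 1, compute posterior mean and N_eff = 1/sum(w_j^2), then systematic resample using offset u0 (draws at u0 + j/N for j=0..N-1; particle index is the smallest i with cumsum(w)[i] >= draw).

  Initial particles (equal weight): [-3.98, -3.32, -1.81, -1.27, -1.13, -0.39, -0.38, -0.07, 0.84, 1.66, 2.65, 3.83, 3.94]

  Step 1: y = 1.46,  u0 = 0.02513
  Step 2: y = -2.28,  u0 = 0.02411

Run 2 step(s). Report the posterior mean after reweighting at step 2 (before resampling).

step 1: w=[0.0000, 0.0000, 0.0006, 0.0040, 0.0063, 0.0455, 0.0465, 0.0875, 0.2850, 0.3509, 0.1529, 0.0121, 0.0088]  mean=1.2532  Neff=4.1684  idx=[5, 6, 7, 8, 8, 8, 9, 9, 9, 9, 9, 10, 10]
step 2: w=[0.3990, 0.3899, 0.1807, 0.0097, 0.0097, 0.0097, 0.0003, 0.0003, 0.0003, 0.0003, 0.0003, 0.0000, 0.0000]  mean=-0.2896  Neff=2.9059  idx=[0, 0, 0, 0, 0, 1, 1, 1, 1, 1, 2, 2, 2]

post_mean = -0.2896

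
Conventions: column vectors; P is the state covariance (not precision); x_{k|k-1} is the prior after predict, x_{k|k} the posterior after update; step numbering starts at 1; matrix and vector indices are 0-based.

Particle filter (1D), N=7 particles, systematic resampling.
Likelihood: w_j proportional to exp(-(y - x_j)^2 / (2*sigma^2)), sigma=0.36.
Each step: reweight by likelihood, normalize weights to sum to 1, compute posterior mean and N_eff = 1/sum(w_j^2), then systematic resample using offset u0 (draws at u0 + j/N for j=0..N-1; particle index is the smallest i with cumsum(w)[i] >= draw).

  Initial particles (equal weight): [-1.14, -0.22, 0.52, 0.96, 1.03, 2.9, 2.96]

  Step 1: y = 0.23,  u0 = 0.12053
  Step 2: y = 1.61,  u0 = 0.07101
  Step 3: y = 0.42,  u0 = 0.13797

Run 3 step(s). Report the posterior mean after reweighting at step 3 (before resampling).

step 1: w=[0.0005, 0.3284, 0.5186, 0.0918, 0.0607, 0.0000, 0.0000]  mean=0.3475  Neff=2.5716  idx=[1, 1, 2, 2, 2, 2, 4]
step 2: w=[0.0000, 0.0000, 0.0325, 0.0325, 0.0325, 0.0325, 0.8698]  mean=0.9636  Neff=1.3143  idx=[4, 6, 6, 6, 6, 6, 6]
step 3: w=[0.4026, 0.0996, 0.0996, 0.0996, 0.0996, 0.0996, 0.0996]  mean=0.8247  Neff=4.5137  idx=[0, 0, 1, 2, 4, 5, 6]

post_mean = 0.8247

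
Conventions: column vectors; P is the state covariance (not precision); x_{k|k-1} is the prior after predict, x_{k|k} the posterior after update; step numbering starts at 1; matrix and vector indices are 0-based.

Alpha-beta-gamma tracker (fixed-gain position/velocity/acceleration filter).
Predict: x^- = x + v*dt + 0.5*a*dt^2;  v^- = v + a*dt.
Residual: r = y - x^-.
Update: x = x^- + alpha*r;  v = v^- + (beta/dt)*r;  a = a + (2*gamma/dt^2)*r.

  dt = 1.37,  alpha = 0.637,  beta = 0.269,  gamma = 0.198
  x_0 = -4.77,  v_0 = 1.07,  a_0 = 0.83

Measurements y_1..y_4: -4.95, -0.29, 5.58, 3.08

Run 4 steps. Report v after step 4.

v_post = 3.6173

step 1: x_pred=-2.5252  r=-2.4248  x^+=-4.0698  v^+=1.7310  a^+=0.3184
step 2: x_pred=-1.3995  r=1.1095  x^+=-0.6928  v^+=2.3851  a^+=0.5525
step 3: x_pred=3.0932  r=2.4868  x^+=4.6773  v^+=3.6302  a^+=1.0772
step 4: x_pred=10.6616  r=-7.5816  x^+=5.8321  v^+=3.6173  a^+=-0.5224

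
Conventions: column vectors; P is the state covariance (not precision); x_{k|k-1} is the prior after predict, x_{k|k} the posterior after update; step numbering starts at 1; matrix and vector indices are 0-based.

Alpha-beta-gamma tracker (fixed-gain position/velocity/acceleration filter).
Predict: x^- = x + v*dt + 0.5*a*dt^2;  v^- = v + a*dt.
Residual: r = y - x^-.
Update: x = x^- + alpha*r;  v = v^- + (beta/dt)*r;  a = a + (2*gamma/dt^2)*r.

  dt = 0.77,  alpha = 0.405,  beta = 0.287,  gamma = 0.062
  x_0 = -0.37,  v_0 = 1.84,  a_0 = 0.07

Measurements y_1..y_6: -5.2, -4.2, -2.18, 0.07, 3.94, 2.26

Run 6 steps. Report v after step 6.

step 1: x_pred=1.0676  r=-6.2676  x^+=-1.4708  v^+=-0.4422  a^+=-1.2408
step 2: x_pred=-2.1791  r=-2.0209  x^+=-2.9976  v^+=-2.1508  a^+=-1.6635
step 3: x_pred=-5.1469  r=2.9669  x^+=-3.9453  v^+=-2.3259  a^+=-1.0430
step 4: x_pred=-6.0454  r=6.1154  x^+=-3.5687  v^+=-0.8496  a^+=0.2360
step 5: x_pred=-4.1529  r=8.0929  x^+=-0.8753  v^+=2.3486  a^+=1.9286
step 6: x_pred=1.5049  r=0.7551  x^+=1.8107  v^+=4.1150  a^+=2.0865

v_post = 4.1150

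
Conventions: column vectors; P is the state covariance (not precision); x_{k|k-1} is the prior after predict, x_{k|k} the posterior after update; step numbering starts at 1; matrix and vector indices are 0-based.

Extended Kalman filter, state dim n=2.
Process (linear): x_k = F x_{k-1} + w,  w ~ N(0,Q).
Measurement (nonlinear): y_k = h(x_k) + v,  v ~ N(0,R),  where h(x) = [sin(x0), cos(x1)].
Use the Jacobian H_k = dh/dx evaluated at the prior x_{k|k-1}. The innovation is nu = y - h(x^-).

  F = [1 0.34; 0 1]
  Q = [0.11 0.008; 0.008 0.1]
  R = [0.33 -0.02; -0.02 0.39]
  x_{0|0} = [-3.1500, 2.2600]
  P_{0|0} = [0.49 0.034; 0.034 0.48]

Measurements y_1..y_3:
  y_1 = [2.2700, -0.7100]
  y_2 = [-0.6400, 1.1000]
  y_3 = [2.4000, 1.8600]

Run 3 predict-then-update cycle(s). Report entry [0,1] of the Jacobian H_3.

step 1: x^-=[-2.3816, 2.2600]  P^-=[0.6786 0.2052; 0.2052 0.5800]  H_jac=[-0.7248 0.0000; 0.0000 -0.7718]  S=[0.6865 0.0948; 0.0948 0.7354]  K=[-0.6992 -0.1252; -0.1350 -0.5912]  nu=[2.9589, -0.0741]  x^+=[-4.4411, 1.9043]  P^+=[0.3149 0.0452; 0.0452 0.2953]
step 2: x^-=[-3.7937, 1.9043]  P^-=[0.4897 0.1536; 0.1536 0.3953]  H_jac=[-0.7948 0.0000; 0.0000 -0.9449]  S=[0.6394 0.0953; 0.0953 0.7429]  K=[-0.5910 -0.1195; -0.1182 -0.4876]  nu=[-1.2469, 1.4273]  x^+=[-3.2274, 1.3557]  P^+=[0.2424 0.0368; 0.0368 0.1987]
step 3: x^-=[-2.7664, 1.3557]  P^-=[0.4004 0.1124; 0.1124 0.2987]  H_jac=[-0.9305 0.0000; 0.0000 -0.9770]  S=[0.6766 0.0822; 0.0822 0.6751]  K=[-0.5388 -0.0971; -0.1036 -0.4197]  nu=[2.7664, 1.6466]  x^+=[-4.4167, 0.3781]  P^+=[0.1890 0.0277; 0.0277 0.1654]

H_jac[0,1] = 0.0000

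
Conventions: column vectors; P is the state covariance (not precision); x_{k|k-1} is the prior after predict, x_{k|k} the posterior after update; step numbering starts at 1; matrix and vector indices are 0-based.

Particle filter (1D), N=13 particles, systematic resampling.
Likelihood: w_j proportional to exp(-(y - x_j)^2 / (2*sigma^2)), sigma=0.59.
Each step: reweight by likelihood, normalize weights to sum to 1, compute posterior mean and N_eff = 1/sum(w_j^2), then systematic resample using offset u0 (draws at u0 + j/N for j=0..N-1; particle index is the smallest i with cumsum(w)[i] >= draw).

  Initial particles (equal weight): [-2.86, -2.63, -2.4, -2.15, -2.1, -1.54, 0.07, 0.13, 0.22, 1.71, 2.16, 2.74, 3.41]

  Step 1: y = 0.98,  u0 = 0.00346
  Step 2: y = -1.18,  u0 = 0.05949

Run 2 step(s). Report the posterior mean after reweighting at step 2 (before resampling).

step 1: w=[0.0000, 0.0000, 0.0000, 0.0000, 0.0000, 0.0001, 0.1783, 0.2075, 0.2555, 0.2724, 0.0793, 0.0068, 0.0001]  mean=0.7518  Neff=4.5318  idx=[6, 6, 6, 7, 7, 8, 8, 8, 8, 9, 9, 9, 10]
step 2: w=[0.1457, 0.1457, 0.1457, 0.1168, 0.1168, 0.0823, 0.0823, 0.0823, 0.0823, 0.0000, 0.0000, 0.0000, 0.0000]  mean=0.1334  Neff=8.4692  idx=[0, 0, 1, 1, 2, 3, 3, 4, 5, 5, 6, 7, 8]

post_mean = 0.1334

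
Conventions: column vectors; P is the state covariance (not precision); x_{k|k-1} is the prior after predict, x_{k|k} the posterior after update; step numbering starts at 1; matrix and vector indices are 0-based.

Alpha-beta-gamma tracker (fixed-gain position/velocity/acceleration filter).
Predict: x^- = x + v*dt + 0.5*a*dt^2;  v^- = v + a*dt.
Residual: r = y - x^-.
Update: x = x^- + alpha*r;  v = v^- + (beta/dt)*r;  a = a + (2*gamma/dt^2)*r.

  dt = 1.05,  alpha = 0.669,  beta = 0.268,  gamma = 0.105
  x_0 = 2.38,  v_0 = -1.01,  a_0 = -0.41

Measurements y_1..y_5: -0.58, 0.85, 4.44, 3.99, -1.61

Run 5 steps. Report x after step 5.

step 1: x_pred=1.0935  r=-1.6735  x^+=-0.0261  v^+=-1.8676  a^+=-0.7288
step 2: x_pred=-2.3888  r=3.2388  x^+=-0.2221  v^+=-1.8062  a^+=-0.1118
step 3: x_pred=-2.1802  r=6.6202  x^+=2.2487  v^+=-0.2339  a^+=1.1491
step 4: x_pred=2.6366  r=1.3534  x^+=3.5420  v^+=1.3182  a^+=1.4069
step 5: x_pred=5.7017  r=-7.3117  x^+=0.8102  v^+=0.9292  a^+=0.0142

x_post = 0.8102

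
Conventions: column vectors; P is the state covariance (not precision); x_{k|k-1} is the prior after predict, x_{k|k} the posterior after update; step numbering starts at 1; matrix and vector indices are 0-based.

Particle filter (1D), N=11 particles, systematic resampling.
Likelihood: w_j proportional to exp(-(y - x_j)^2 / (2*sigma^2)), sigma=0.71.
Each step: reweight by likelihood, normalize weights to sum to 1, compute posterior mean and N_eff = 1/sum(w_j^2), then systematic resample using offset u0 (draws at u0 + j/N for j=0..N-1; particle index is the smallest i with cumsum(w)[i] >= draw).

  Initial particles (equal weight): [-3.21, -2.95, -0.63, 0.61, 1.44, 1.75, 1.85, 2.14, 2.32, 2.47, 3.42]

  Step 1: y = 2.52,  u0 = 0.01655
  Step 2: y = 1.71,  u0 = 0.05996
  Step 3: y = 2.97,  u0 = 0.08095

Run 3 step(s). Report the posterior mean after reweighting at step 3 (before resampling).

post_mean = 2.2076

step 1: w=[0.0000, 0.0000, 0.0000, 0.0056, 0.0654, 0.1155, 0.1332, 0.1801, 0.1998, 0.2074, 0.0931]  mean=2.2256  Neff=6.2731  idx=[4, 5, 6, 6, 7, 7, 8, 8, 9, 9, 10]
step 2: w=[0.1146, 0.1229, 0.1208, 0.1208, 0.1025, 0.1025, 0.0851, 0.0851, 0.0694, 0.0694, 0.0068]  mean=2.0270  Neff=9.7452  idx=[0, 1, 2, 2, 3, 4, 5, 6, 7, 8, 9]
step 3: w=[0.0193, 0.0450, 0.0568, 0.0568, 0.0568, 0.0995, 0.0995, 0.1295, 0.1295, 0.1537, 0.1537]  mean=2.2076  Neff=8.8765  idx=[2, 3, 5, 6, 7, 7, 8, 9, 9, 10, 10]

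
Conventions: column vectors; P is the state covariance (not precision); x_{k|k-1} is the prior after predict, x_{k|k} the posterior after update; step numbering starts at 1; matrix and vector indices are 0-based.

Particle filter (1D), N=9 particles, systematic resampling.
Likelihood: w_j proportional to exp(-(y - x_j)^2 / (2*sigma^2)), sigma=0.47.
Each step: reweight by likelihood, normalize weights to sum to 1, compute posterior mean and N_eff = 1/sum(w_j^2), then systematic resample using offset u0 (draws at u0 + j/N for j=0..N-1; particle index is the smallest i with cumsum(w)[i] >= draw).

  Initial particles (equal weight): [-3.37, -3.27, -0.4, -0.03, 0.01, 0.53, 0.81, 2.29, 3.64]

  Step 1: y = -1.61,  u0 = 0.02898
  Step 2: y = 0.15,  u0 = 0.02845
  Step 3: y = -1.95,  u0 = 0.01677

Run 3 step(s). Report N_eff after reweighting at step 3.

N_eff = 7.2143

step 1: w=[0.0199, 0.0431, 0.8010, 0.0774, 0.0579, 0.0007, 0.0000, 0.0000, 0.0000]  mean=-0.5295  Neff=1.5310  idx=[1, 2, 2, 2, 2, 2, 2, 2, 3]
step 2: w=[0.0000, 0.1131, 0.1131, 0.1131, 0.1131, 0.1131, 0.1131, 0.1131, 0.2084]  mean=-0.3229  Neff=7.5216  idx=[1, 2, 3, 4, 5, 6, 7, 8, 8]
step 3: w=[0.1407, 0.1407, 0.1407, 0.1407, 0.1407, 0.1407, 0.1407, 0.0077, 0.0077]  mean=-0.3943  Neff=7.2143  idx=[0, 0, 1, 2, 3, 4, 4, 5, 6]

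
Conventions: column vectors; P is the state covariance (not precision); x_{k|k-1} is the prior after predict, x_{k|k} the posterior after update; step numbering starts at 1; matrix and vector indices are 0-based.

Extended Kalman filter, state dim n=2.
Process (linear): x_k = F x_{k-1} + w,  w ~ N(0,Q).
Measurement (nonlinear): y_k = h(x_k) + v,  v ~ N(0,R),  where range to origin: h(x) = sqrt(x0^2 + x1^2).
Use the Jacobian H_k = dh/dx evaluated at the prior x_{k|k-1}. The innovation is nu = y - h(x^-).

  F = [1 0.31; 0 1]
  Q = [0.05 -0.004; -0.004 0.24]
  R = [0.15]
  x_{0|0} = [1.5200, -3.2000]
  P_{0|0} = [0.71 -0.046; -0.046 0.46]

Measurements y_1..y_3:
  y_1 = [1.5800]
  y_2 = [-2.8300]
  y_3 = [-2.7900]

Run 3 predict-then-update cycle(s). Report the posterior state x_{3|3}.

step 1: x^-=[0.5280, -3.2000]  P^-=[0.7757 0.0926; 0.0926 0.7000]  H_jac=[0.1628 -0.9867]  S=[0.8223]  K=[0.0425; -0.8216]  nu=[-1.6633]  x^+=[0.4574, -1.8334]  P^+=[0.7742 0.1213; 0.1213 0.1449]
step 2: x^-=[-0.1110, -1.8334]  P^-=[0.9133 0.1622; 0.1622 0.3849]  H_jac=[-0.0604 -0.9982]  S=[0.5564]  K=[-0.3902; -0.7081]  nu=[-4.6668]  x^+=[1.7099, 1.4713]  P^+=[0.8286 0.0085; 0.0085 0.1059]
step 3: x^-=[2.1660, 1.4713]  P^-=[0.8940 0.0373; 0.0373 0.3459]  H_jac=[0.8272 0.5619]  S=[0.9057]  K=[0.8397; 0.2487]  nu=[-5.4085]  x^+=[-2.3757, 0.1263]  P^+=[0.2554 -0.1518; -0.1518 0.2899]

x_post = [-2.3757, 0.1263]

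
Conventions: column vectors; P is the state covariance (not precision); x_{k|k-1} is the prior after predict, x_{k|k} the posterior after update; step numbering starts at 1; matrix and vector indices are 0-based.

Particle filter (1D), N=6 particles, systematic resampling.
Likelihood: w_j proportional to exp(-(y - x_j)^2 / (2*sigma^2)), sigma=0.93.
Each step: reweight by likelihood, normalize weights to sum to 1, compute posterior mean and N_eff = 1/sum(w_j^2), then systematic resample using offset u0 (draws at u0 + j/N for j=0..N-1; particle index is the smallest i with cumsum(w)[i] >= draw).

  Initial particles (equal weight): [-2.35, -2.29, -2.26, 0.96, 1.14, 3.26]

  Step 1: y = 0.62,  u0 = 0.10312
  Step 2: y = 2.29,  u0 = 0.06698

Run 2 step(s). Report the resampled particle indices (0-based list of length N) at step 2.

resampled_idx = [0, 1, 2, 3, 4, 5]

step 1: w=[0.0033, 0.0041, 0.0045, 0.5110, 0.4673, 0.0097]  mean=1.0276  Neff=2.0847  idx=[3, 3, 3, 4, 4, 4]
step 2: w=[0.1453, 0.1453, 0.1453, 0.1881, 0.1881, 0.1881]  mean=1.0615  Neff=5.9028  idx=[0, 1, 2, 3, 4, 5]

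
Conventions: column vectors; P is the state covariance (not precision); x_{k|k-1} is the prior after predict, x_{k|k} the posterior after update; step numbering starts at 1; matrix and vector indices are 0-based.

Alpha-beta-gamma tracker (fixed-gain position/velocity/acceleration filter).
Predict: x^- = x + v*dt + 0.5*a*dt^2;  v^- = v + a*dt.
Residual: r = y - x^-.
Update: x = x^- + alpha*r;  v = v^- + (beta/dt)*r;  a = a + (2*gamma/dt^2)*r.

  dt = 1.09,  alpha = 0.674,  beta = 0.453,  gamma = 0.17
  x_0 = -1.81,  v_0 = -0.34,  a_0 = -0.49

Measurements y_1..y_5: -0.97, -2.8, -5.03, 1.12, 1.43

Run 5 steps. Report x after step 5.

x_post = 1.0152

step 1: x_pred=-2.4717  r=1.5017  x^+=-1.4595  v^+=-0.2500  a^+=-0.0603
step 2: x_pred=-1.7679  r=-1.0321  x^+=-2.4635  v^+=-0.7446  a^+=-0.3556
step 3: x_pred=-3.4864  r=-1.5436  x^+=-4.5268  v^+=-1.7738  a^+=-0.7974
step 4: x_pred=-6.9339  r=8.0539  x^+=-1.5056  v^+=0.7043  a^+=1.5074
step 5: x_pred=0.1576  r=1.2724  x^+=1.0152  v^+=2.8762  a^+=1.8716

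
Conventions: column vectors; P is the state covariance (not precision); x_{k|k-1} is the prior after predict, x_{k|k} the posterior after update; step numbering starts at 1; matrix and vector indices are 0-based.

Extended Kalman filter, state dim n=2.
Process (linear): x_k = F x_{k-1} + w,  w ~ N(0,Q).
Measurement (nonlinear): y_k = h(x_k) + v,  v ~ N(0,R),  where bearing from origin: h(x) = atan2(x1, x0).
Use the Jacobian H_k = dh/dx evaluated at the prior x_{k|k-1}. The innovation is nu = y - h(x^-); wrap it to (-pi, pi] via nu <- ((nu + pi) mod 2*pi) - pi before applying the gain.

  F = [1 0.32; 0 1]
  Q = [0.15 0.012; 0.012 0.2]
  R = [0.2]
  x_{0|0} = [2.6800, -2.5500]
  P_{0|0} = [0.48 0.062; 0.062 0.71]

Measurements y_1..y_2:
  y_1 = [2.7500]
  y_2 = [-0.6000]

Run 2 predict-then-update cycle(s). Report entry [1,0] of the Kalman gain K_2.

K[1,0] = 0.0109

step 1: x^-=[1.8640, -2.5500]  P^-=[0.7424 0.3012; 0.3012 0.9100]  H_jac=[0.2556 0.1868]  S=[0.3090]  K=[0.7961; 0.7993]  nu=[-2.5936]  x^+=[-0.2008, -4.6230]  P^+=[0.5465 0.1046; 0.1046 0.7126]
step 2: x^-=[-1.6802, -4.6230]  P^-=[0.8364 0.3446; 0.3446 0.9126]  H_jac=[0.1911 -0.0694]  S=[0.2258]  K=[0.6018; 0.0109]  nu=[1.3194]  x^+=[-0.8861, -4.6086]  P^+=[0.7546 0.3431; 0.3431 0.9126]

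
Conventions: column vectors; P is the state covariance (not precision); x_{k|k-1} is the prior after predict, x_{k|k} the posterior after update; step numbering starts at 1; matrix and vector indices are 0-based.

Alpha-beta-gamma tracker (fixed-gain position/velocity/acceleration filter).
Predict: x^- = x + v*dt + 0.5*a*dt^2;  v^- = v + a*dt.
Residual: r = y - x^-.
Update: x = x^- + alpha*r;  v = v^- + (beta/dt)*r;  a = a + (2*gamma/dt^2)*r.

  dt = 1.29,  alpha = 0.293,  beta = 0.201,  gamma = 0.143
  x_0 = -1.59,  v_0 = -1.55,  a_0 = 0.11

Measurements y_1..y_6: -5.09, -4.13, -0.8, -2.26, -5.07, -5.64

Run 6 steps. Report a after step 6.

a_post = -0.6650

step 1: x_pred=-3.4980  r=-1.5920  x^+=-3.9644  v^+=-1.6562  a^+=-0.1636
step 2: x_pred=-6.2370  r=2.1070  x^+=-5.6197  v^+=-1.5389  a^+=0.1985
step 3: x_pred=-7.4397  r=6.6397  x^+=-5.4943  v^+=-0.2483  a^+=1.3396
step 4: x_pred=-4.6999  r=2.4399  x^+=-3.9850  v^+=1.8600  a^+=1.7590
step 5: x_pred=-0.1220  r=-4.9480  x^+=-1.5718  v^+=3.3581  a^+=0.9086
step 6: x_pred=3.5162  r=-9.1562  x^+=0.8334  v^+=3.1036  a^+=-0.6650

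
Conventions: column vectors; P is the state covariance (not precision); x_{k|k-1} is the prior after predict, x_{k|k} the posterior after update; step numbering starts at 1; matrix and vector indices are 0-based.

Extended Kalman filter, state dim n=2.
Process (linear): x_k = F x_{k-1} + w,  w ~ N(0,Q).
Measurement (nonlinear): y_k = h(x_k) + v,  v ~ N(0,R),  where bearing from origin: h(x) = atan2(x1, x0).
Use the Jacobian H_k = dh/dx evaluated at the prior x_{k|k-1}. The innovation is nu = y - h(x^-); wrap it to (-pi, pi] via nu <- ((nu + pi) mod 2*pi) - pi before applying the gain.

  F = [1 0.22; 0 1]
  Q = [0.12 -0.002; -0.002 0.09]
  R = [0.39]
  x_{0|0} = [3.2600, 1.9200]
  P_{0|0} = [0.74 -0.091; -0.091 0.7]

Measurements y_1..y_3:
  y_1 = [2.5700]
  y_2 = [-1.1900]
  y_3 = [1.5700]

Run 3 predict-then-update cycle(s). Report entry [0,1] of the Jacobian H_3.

H_jac[0,1] = 0.1735

step 1: x^-=[3.6824, 1.9200]  P^-=[0.8538 0.0610; 0.0610 0.7900]  H_jac=[-0.1113 0.2135]  S=[0.4337]  K=[-0.1891; 0.3733]  nu=[2.0894]  x^+=[3.2872, 2.6999]  P^+=[0.8383 0.0916; 0.0916 0.7296]
step 2: x^-=[3.8812, 2.6999]  P^-=[1.0339 0.2501; 0.2501 0.8196]  H_jac=[-0.1208 0.1736]  S=[0.4193]  K=[-0.1943; 0.2673]  nu=[-1.7978]  x^+=[4.2304, 2.2193]  P^+=[1.0181 0.2719; 0.2719 0.7896]
step 3: x^-=[4.7187, 2.2193]  P^-=[1.2960 0.4436; 0.4436 0.8796]  H_jac=[-0.0816 0.1735]  S=[0.4126]  K=[-0.0698; 0.2822]  nu=[1.1304]  x^+=[4.6398, 2.5383]  P^+=[1.2940 0.4517; 0.4517 0.8467]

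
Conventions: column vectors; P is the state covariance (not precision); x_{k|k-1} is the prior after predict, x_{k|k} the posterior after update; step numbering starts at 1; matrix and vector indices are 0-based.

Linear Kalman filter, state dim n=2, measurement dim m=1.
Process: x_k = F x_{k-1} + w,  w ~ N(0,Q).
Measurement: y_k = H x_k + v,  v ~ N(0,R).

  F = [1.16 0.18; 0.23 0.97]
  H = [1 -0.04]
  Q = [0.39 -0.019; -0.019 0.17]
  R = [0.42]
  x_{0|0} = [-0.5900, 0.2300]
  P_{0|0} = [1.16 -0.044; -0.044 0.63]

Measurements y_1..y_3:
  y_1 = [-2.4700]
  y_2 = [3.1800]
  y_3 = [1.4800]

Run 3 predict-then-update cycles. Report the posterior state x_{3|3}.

step 1: x^-=[-0.6430, 0.0874]  P^-=[1.9529 0.3492; 0.3492 0.8045]  S=[2.3463]  K=[0.8264; 0.1351]  nu=[-1.8235]  x^+=[-2.1499, -0.1589]  P^+=[0.3506 0.0872; 0.0872 0.7617]
step 2: x^-=[-2.5225, -0.6487]  P^-=[0.9228 0.3093; 0.3093 0.9441]  S=[1.3196]  K=[0.6900; 0.2057]  nu=[5.6766]  x^+=[1.3940, 0.5192]  P^+=[0.2947 0.1219; 0.1219 0.8883]
step 3: x^-=[1.7105, 0.8243]  P^-=[0.8662 0.3570; 0.3570 1.0758]  S=[1.2594]  K=[0.6765; 0.2493]  nu=[-0.1976]  x^+=[1.5769, 0.7750]  P^+=[0.2899 0.1446; 0.1446 0.9975]

x_post = [1.5769, 0.7750]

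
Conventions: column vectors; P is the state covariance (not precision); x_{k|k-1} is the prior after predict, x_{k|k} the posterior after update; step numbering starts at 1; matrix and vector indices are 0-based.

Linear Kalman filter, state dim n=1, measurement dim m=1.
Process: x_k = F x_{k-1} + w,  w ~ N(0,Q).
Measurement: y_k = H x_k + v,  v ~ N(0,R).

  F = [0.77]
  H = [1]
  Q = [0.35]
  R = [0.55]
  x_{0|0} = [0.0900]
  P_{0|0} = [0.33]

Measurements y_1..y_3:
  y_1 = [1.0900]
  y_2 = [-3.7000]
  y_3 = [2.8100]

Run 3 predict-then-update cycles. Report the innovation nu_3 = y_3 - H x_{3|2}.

step 1: x^-=[0.0693]  P^-=[0.5457]  S=[1.0957]  K=[0.4980]  nu=[1.0207]  x^+=[0.5776]  P^+=[0.2739]
step 2: x^-=[0.4448]  P^-=[0.5124]  S=[1.0624]  K=[0.4823]  nu=[-4.1448]  x^+=[-1.5543]  P^+=[0.2653]
step 3: x^-=[-1.1968]  P^-=[0.5073]  S=[1.0573]  K=[0.4798]  nu=[4.0068]  x^+=[0.7257]  P^+=[0.2639]

innov = [4.0068]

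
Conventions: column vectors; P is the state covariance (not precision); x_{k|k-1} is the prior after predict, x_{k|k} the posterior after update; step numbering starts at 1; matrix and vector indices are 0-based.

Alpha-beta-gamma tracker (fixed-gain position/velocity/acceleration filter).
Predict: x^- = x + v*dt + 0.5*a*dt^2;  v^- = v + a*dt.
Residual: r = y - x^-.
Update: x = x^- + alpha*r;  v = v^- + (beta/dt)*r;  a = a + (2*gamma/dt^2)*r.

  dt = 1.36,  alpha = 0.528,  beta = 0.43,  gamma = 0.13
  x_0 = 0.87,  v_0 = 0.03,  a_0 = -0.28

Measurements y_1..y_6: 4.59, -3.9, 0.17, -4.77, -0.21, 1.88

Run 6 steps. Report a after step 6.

step 1: x_pred=0.6519  r=3.9381  x^+=2.7312  v^+=0.8943  a^+=0.2736
step 2: x_pred=4.2005  r=-8.1005  x^+=-0.0766  v^+=-1.2948  a^+=-0.8651
step 3: x_pred=-2.6375  r=2.8075  x^+=-1.1551  v^+=-1.5837  a^+=-0.4705
step 4: x_pred=-3.7440  r=-1.0260  x^+=-4.2857  v^+=-2.5479  a^+=-0.6147
step 5: x_pred=-8.3193  r=8.1093  x^+=-4.0376  v^+=-0.8199  a^+=0.5252
step 6: x_pred=-4.6669  r=6.5469  x^+=-1.2101  v^+=1.9644  a^+=1.4455

a_post = 1.4455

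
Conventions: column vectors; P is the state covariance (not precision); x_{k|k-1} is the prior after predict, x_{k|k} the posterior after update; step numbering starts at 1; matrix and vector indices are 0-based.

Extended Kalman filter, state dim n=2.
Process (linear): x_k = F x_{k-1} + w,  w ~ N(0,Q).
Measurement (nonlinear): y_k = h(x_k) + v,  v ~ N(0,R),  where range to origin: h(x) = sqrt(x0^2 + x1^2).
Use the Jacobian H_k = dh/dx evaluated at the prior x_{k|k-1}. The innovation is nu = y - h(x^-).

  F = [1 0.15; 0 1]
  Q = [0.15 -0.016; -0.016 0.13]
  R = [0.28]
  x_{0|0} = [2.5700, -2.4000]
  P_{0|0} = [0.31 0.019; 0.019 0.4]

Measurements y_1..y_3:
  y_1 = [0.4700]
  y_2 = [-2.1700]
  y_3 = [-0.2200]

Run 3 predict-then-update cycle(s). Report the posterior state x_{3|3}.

step 1: x^-=[2.2100, -2.4000]  P^-=[0.4747 0.0630; 0.0630 0.5300]  H_jac=[0.6774 -0.7356]  S=[0.7218]  K=[0.3813; -0.4810]  nu=[-2.7925]  x^+=[1.1453, -1.0568]  P^+=[0.3698 0.1954; 0.1954 0.3630]
step 2: x^-=[0.9868, -1.0568]  P^-=[0.5866 0.2338; 0.2338 0.4930]  H_jac=[0.6825 -0.7309]  S=[0.5833]  K=[0.3933; -0.3442]  nu=[-3.6159]  x^+=[-0.4353, 0.1876]  P^+=[0.4963 0.3128; 0.3128 0.4239]
step 3: x^-=[-0.4072, 0.1876]  P^-=[0.7497 0.3604; 0.3604 0.5539]  H_jac=[-0.9082 0.4185]  S=[0.7214]  K=[-0.7347; -0.1323]  nu=[-0.6683]  x^+=[0.0839, 0.2761]  P^+=[0.3603 0.2902; 0.2902 0.5413]

x_post = [0.0839, 0.2761]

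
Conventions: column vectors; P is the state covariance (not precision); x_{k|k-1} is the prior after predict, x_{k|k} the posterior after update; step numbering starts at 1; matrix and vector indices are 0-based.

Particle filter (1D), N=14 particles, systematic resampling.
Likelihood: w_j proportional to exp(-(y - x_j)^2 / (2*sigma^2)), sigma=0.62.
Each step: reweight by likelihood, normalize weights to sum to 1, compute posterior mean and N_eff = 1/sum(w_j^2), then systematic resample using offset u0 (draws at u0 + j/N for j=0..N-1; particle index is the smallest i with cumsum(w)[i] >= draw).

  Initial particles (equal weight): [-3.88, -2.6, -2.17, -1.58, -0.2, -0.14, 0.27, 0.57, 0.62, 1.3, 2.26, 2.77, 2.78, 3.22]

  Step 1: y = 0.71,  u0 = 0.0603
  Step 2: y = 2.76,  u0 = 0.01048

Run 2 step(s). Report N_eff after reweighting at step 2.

N_eff = 1.4027

step 1: w=[0.0000, 0.0000, 0.0000, 0.0003, 0.0818, 0.0939, 0.1868, 0.2342, 0.2378, 0.1528, 0.0106, 0.0010, 0.0009, 0.0001]  mean=0.5293  Neff=5.3986  idx=[4, 5, 6, 6, 6, 7, 7, 7, 8, 8, 8, 9, 9, 10]
step 2: w=[0.0000, 0.0000, 0.0004, 0.0004, 0.0004, 0.0023, 0.0023, 0.0023, 0.0030, 0.0030, 0.0030, 0.0725, 0.0725, 0.8381]  mean=2.0923  Neff=1.4027  idx=[8, 11, 12, 13, 13, 13, 13, 13, 13, 13, 13, 13, 13, 13]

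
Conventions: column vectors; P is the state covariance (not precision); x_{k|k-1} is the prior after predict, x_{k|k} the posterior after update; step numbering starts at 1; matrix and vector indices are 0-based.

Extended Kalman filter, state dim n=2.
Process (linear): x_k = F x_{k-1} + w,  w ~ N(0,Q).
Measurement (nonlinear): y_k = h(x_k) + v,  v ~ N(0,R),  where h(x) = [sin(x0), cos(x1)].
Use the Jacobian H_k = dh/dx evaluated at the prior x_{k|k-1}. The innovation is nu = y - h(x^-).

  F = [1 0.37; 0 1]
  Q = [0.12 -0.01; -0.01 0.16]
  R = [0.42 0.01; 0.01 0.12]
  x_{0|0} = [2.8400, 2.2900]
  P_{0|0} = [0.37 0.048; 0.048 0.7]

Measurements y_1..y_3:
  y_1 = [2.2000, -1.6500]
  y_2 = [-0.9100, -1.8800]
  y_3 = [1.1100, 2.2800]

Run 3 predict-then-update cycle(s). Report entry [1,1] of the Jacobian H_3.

H_jac[1,1] = -0.0254

step 1: x^-=[3.6873, 2.2900]  P^-=[0.6213 0.2970; 0.2970 0.8600]  H_jac=[-0.8548 0.0000; 0.0000 -0.7523]  S=[0.8740 0.2010; 0.2010 0.6068]  K=[-0.5661 -0.1807; -0.0490 -1.0501]  nu=[2.7190, -0.9912]  x^+=[2.3271, 3.1977]  P^+=[0.2803 0.0364; 0.0364 0.1681]
step 2: x^-=[3.5103, 3.1977]  P^-=[0.4502 0.0886; 0.0886 0.3281]  H_jac=[-0.9328 0.0000; 0.0000 0.0561]  S=[0.8117 0.0054; 0.0054 0.1210]  K=[-0.5178 0.0640; -0.1028 0.1566]  nu=[-0.5496, -0.8816]  x^+=[3.7384, 3.1161]  P^+=[0.2324 0.0446; 0.0446 0.3168]
step 3: x^-=[4.8914, 3.1161]  P^-=[0.4288 0.1518; 0.1518 0.4768]  H_jac=[0.1781 0.0000; 0.0000 -0.0254]  S=[0.4336 0.0093; 0.0093 0.1203]  K=[0.1771 -0.0458; 0.0646 -0.1058]  nu=[2.0940, 3.2797]  x^+=[5.1120, 2.9044]  P^+=[0.4151 0.1465; 0.1465 0.4737]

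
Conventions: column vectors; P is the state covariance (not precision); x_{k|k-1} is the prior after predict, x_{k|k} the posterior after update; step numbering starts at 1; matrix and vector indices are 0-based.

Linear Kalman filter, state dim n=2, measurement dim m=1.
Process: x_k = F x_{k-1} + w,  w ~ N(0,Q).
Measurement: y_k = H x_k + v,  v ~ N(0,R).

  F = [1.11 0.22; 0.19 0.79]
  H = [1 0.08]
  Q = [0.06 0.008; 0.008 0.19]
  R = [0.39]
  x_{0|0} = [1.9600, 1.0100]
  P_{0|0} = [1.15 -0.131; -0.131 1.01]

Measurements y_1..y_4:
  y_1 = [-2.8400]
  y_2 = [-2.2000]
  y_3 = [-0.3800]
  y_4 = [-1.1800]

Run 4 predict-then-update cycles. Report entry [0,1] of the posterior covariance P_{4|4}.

P_post[0,1] = 0.0925

step 1: x^-=[2.3978, 1.1703]  P^-=[1.4618 0.3057; 0.3057 0.8225]  S=[1.9060]  K=[0.7798; 0.1949]  nu=[-5.3314]  x^+=[-1.7596, 0.1311]  P^+=[0.3028 0.0160; 0.0160 0.7501]
step 2: x^-=[-1.9243, -0.2308]  P^-=[0.4773 0.2169; 0.2169 0.6739]  S=[0.9063]  K=[0.5458; 0.2989]  nu=[-0.2572]  x^+=[-2.0647, -0.3077]  P^+=[0.2073 0.0691; 0.0691 0.5929]
step 3: x^-=[-2.3595, -0.6353]  P^-=[0.3779 0.2183; 0.2183 0.5883]  S=[0.8066]  K=[0.4902; 0.3290]  nu=[2.0303]  x^+=[-1.3643, 0.0326]  P^+=[0.1841 0.0882; 0.0882 0.5010]
step 4: x^-=[-1.5072, -0.2335]  P^-=[0.3542 0.2149; 0.2149 0.5358]  S=[0.7820]  K=[0.4749; 0.3297]  nu=[0.3459]  x^+=[-1.3430, -0.1194]  P^+=[0.1778 0.0925; 0.0925 0.4508]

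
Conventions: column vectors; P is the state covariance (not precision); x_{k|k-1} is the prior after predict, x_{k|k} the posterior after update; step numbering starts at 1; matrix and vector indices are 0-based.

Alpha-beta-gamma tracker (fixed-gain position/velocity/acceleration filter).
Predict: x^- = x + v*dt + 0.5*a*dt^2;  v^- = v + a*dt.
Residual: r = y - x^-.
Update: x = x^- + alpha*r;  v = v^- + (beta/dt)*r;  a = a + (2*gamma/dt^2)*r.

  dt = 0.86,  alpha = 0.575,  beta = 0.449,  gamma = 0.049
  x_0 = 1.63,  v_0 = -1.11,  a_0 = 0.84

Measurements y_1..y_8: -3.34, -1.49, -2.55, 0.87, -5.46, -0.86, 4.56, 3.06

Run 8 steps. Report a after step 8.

step 1: x_pred=0.9860  r=-4.3260  x^+=-1.5014  v^+=-2.6462  a^+=0.2668
step 2: x_pred=-3.6785  r=2.1885  x^+=-2.4201  v^+=-1.2742  a^+=0.5568
step 3: x_pred=-3.3100  r=0.7600  x^+=-2.8730  v^+=-0.3985  a^+=0.6575
step 4: x_pred=-2.9726  r=3.8426  x^+=-0.7631  v^+=2.1731  a^+=1.1666
step 5: x_pred=1.5372  r=-6.9972  x^+=-2.4862  v^+=-0.4768  a^+=0.2395
step 6: x_pred=-2.8077  r=1.9477  x^+=-1.6878  v^+=0.7460  a^+=0.4976
step 7: x_pred=-0.8622  r=5.4222  x^+=2.2556  v^+=4.0048  a^+=1.2160
step 8: x_pred=6.1494  r=-3.0894  x^+=4.3730  v^+=3.4376  a^+=0.8067

a_post = 0.8067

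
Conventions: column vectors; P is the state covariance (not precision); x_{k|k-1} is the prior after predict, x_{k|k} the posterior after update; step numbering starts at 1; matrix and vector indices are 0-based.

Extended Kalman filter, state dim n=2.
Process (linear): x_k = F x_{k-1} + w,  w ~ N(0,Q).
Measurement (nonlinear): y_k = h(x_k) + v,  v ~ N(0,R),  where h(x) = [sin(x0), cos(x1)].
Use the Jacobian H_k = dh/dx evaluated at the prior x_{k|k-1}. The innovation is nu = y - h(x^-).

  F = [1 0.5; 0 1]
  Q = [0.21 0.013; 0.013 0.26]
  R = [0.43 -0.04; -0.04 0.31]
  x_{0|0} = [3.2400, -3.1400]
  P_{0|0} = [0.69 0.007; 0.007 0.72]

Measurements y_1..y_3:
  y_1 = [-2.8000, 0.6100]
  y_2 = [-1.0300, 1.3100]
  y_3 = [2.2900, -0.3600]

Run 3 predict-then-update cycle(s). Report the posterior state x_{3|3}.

x_post = [1.6833, -1.5154]

step 1: x^-=[1.6700, -3.1400]  P^-=[1.0870 0.3800; 0.3800 0.9800]  H_jac=[-0.0990 0.0000; 0.0000 0.0016]  S=[0.4407 -0.0401; -0.0401 0.3100]  K=[-0.2470 -0.0300; -0.0860 -0.0061]  nu=[-3.7951, 1.6100]  x^+=[2.5593, -2.8236]  P^+=[1.0604 0.3707; 0.3707 0.9768]
step 2: x^-=[1.1475, -2.8236]  P^-=[1.8854 0.8721; 0.8721 1.2368]  H_jac=[0.4108 0.0000; 0.0000 0.3127]  S=[0.7481 0.0720; 0.0720 0.4309]  K=[0.9902 0.4673; 0.3989 0.8308]  nu=[-1.9417, 2.2599]  x^+=[0.2809, -1.7206]  P^+=[0.9910 0.3366; 0.3366 0.7726]
step 3: x^-=[-0.5794, -1.7206]  P^-=[1.7308 0.7359; 0.7359 1.0326]  H_jac=[0.8368 0.0000; 0.0000 0.9888]  S=[1.6419 0.5689; 0.5689 1.3196]  K=[0.8124 0.2012; 0.1257 0.7195]  nu=[2.8375, -0.2107]  x^+=[1.6833, -1.5154]  P^+=[0.4078 0.0302; 0.0302 0.2205]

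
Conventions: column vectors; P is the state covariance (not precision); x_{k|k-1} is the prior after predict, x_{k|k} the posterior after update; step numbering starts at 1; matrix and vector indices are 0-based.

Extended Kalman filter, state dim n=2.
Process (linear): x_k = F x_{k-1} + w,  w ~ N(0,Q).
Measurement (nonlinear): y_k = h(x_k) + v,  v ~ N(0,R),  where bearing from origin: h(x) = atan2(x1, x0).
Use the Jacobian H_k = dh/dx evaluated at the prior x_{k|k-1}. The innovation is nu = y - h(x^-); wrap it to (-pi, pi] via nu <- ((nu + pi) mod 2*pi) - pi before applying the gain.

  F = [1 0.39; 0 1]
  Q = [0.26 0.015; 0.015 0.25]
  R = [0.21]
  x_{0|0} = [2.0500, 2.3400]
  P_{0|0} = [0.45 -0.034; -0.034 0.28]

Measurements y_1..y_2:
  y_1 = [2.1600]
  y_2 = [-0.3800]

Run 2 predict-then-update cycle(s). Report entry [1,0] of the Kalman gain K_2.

step 1: x^-=[2.9626, 2.3400]  P^-=[0.7261 0.0902; 0.0902 0.5300]  H_jac=[-0.1642 0.2079]  S=[0.2463]  K=[-0.4078; 0.3871]  nu=[1.4915]  x^+=[2.3543, 2.9174]  P^+=[0.6851 0.1291; 0.1291 0.4931]
step 2: x^-=[3.4921, 2.9174]  P^-=[1.1208 0.3364; 0.3364 0.7431]  H_jac=[-0.1409 0.1687]  S=[0.2374]  K=[-0.4262; 0.3282]  nu=[-1.0760]  x^+=[3.9507, 2.5642]  P^+=[1.0777 0.3696; 0.3696 0.7175]

K[1,0] = 0.3282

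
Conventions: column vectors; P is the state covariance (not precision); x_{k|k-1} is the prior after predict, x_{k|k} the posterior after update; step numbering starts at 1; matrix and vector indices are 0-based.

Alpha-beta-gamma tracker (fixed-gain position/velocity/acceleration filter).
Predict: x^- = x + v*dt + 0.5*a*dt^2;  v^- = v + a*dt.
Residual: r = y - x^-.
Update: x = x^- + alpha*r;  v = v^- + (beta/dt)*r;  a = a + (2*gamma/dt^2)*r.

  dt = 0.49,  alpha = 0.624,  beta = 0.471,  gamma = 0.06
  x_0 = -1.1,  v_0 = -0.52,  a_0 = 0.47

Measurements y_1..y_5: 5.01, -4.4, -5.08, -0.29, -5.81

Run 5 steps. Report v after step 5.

v_post = -3.1779

step 1: x_pred=-1.2984  r=6.3084  x^+=2.6381  v^+=5.7741  a^+=3.6229
step 2: x_pred=5.9023  r=-10.3023  x^+=-0.5263  v^+=-2.3535  a^+=-1.5261
step 3: x_pred=-1.8628  r=-3.2172  x^+=-3.8703  v^+=-6.1938  a^+=-3.1341
step 4: x_pred=-7.2815  r=6.9915  x^+=-2.9188  v^+=-1.0090  a^+=0.3603
step 5: x_pred=-3.3700  r=-2.4400  x^+=-4.8926  v^+=-3.1779  a^+=-0.8592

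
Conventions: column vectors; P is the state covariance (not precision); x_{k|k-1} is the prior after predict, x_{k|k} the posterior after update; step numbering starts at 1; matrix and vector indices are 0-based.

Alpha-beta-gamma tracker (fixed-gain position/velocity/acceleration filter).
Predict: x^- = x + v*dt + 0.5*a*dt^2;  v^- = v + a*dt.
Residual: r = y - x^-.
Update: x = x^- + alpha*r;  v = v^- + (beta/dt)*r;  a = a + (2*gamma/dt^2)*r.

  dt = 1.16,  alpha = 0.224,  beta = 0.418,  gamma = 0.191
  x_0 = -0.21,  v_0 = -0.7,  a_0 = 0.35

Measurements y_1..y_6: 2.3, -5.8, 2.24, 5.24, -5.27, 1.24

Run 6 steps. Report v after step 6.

v_post = -0.7658

step 1: x_pred=-0.7865  r=3.0865  x^+=-0.0951  v^+=0.8182  a^+=1.2262
step 2: x_pred=1.6790  r=-7.4790  x^+=0.0037  v^+=-0.4544  a^+=-0.8970
step 3: x_pred=-1.1269  r=3.3669  x^+=-0.3727  v^+=-0.2816  a^+=0.0588
step 4: x_pred=-0.6598  r=5.8998  x^+=0.6618  v^+=1.9126  a^+=1.7337
step 5: x_pred=4.0468  r=-9.3168  x^+=1.9598  v^+=0.5664  a^+=-0.9112
step 6: x_pred=2.0039  r=-0.7639  x^+=1.8328  v^+=-0.7658  a^+=-1.1281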